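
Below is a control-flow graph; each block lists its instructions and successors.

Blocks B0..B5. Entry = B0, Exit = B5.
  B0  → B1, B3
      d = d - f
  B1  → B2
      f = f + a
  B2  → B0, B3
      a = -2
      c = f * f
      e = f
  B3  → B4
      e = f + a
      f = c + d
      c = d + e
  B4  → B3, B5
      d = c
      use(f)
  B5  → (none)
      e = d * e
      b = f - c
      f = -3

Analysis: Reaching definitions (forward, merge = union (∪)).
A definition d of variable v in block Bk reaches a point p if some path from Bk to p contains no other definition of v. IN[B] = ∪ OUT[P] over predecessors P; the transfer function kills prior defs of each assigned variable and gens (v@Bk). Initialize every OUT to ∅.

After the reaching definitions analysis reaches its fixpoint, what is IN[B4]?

Converged values:
  B0:   IN={a@B2, c@B2, d@B0, e@B2, f@B1}   OUT={a@B2, c@B2, d@B0, e@B2, f@B1}
  B1:   IN={a@B2, c@B2, d@B0, e@B2, f@B1}   OUT={a@B2, c@B2, d@B0, e@B2, f@B1}
  B2:   IN={a@B2, c@B2, d@B0, e@B2, f@B1}   OUT={a@B2, c@B2, d@B0, e@B2, f@B1}
  B3:   IN={a@B2, c@B2, c@B3, d@B0, d@B4, e@B2, e@B3, f@B1, f@B3}   OUT={a@B2, c@B3, d@B0, d@B4, e@B3, f@B3}
  B4:   IN={a@B2, c@B3, d@B0, d@B4, e@B3, f@B3}   OUT={a@B2, c@B3, d@B4, e@B3, f@B3}
  B5:   IN={a@B2, c@B3, d@B4, e@B3, f@B3}   OUT={a@B2, b@B5, c@B3, d@B4, e@B5, f@B5}

Merge at B4: IN[B4] = OUT[B3] = {a@B2, c@B3, d@B0, d@B4, e@B3, f@B3}

Answer: {a@B2, c@B3, d@B0, d@B4, e@B3, f@B3}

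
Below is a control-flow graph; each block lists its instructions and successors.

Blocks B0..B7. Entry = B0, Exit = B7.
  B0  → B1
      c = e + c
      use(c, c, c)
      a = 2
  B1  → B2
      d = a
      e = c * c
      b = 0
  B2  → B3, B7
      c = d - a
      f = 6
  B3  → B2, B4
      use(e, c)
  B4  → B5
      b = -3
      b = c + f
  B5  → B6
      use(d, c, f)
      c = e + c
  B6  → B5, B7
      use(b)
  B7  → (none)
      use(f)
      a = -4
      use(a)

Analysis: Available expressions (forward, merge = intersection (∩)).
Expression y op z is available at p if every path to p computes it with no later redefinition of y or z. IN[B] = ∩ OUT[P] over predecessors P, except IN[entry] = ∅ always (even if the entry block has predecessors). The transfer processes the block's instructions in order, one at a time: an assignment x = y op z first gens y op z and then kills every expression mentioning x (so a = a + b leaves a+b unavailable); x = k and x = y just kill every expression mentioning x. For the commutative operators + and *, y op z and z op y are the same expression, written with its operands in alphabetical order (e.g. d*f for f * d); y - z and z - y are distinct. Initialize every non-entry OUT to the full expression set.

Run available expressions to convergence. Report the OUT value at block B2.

Answer: {d-a}

Derivation:
Per-block solution:
  B0: | IN={} | OUT={}
  B1: | IN={} | OUT={c*c}
  B2: | IN={} | OUT={d-a}
  B3: | IN={d-a} | OUT={d-a}
  B4: | IN={d-a} | OUT={c+f, d-a}
  B5: | IN={d-a} | OUT={d-a}
  B6: | IN={d-a} | OUT={d-a}
  B7: | IN={d-a} | OUT={}

Merge at B2: IN[B2] = OUT[B1] ∩ OUT[B3] = {}
Applying B2's transfer function to that IN value gives OUT[B2] (row B2 above).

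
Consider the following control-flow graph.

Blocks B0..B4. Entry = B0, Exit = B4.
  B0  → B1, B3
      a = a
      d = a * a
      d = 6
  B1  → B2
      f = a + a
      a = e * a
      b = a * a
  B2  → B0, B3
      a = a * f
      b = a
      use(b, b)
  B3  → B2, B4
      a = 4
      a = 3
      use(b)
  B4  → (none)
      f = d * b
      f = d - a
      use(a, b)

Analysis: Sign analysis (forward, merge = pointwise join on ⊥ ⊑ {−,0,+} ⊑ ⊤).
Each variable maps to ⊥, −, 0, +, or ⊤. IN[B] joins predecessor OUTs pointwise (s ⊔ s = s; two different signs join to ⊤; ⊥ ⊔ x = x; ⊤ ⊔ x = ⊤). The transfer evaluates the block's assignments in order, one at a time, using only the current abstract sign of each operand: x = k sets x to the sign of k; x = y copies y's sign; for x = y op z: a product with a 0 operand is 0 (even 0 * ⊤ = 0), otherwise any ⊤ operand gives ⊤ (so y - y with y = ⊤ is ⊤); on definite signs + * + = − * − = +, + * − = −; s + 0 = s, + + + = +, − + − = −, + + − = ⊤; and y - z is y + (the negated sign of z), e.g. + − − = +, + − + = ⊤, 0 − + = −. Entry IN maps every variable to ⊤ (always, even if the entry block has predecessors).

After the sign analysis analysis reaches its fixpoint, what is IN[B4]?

Answer: {a: +, b: ⊤, c: ⊤, d: +, e: ⊤, f: ⊤}

Derivation:
Fixpoint table:
  B0:  IN=(all ⊤)  OUT={d:+; rest ⊤}
  B1:  IN={d:+; rest ⊤}  OUT={d:+; rest ⊤}
  B2:  IN={d:+; rest ⊤}  OUT={d:+; rest ⊤}
  B3:  IN={d:+; rest ⊤}  OUT={a:+, d:+; rest ⊤}
  B4:  IN={a:+, d:+; rest ⊤}  OUT={a:+, d:+; rest ⊤}

Merge at B4: IN[B4] = OUT[B3] = {a: +, b: ⊤, c: ⊤, d: +, e: ⊤, f: ⊤}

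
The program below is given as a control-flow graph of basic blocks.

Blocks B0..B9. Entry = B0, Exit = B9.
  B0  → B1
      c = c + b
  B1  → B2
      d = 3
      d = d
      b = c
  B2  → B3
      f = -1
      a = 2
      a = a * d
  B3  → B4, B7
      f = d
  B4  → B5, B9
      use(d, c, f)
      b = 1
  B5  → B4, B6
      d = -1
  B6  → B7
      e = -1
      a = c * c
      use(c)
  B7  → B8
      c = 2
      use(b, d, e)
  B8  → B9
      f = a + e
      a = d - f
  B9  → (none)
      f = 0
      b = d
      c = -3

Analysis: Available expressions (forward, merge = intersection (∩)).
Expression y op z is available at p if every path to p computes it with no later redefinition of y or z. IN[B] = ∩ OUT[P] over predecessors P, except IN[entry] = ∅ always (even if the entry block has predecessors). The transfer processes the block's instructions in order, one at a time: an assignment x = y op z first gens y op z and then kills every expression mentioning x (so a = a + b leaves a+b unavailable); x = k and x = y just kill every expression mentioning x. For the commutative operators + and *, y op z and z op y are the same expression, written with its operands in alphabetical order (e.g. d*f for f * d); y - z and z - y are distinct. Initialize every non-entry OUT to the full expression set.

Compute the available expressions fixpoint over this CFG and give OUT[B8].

Answer: {d-f}

Derivation:
Converged values:
  B0: | IN={} | OUT={}
  B1: | IN={} | OUT={}
  B2: | IN={} | OUT={}
  B3: | IN={} | OUT={}
  B4: | IN={} | OUT={}
  B5: | IN={} | OUT={}
  B6: | IN={} | OUT={c*c}
  B7: | IN={} | OUT={}
  B8: | IN={} | OUT={d-f}
  B9: | IN={} | OUT={}

Merge at B8: IN[B8] = OUT[B7] = {}
Applying B8's transfer function to that IN value gives OUT[B8] (row B8 above).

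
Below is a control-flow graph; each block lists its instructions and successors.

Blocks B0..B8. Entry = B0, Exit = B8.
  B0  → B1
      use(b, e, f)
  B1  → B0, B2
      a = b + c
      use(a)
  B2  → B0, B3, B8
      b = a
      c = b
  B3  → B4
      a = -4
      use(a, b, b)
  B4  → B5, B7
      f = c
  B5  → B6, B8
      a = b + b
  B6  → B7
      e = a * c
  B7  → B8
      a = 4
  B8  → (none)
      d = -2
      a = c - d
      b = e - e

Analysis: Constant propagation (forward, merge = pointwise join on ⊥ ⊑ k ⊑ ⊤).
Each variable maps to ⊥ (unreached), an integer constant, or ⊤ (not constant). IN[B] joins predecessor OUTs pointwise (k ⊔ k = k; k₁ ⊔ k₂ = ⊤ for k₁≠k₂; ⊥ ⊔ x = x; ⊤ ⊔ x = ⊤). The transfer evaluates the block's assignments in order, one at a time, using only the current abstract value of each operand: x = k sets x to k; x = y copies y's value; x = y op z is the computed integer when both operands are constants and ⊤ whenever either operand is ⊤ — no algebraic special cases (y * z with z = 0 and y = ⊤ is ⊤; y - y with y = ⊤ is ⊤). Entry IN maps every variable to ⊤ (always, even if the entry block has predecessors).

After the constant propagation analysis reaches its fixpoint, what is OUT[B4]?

Answer: {a: -4, b: ⊤, c: ⊤, d: ⊤, e: ⊤, f: ⊤}

Derivation:
Per-block solution:
  B0:  IN=(all ⊤)  OUT=(all ⊤)
  B1:  IN=(all ⊤)  OUT=(all ⊤)
  B2:  IN=(all ⊤)  OUT=(all ⊤)
  B3:  IN=(all ⊤)  OUT={a:-4; rest ⊤}
  B4:  IN={a:-4; rest ⊤}  OUT={a:-4; rest ⊤}
  B5:  IN={a:-4; rest ⊤}  OUT=(all ⊤)
  B6:  IN=(all ⊤)  OUT=(all ⊤)
  B7:  IN=(all ⊤)  OUT={a:4; rest ⊤}
  B8:  IN=(all ⊤)  OUT={d:-2; rest ⊤}

Merge at B4: IN[B4] = OUT[B3] = {a: -4, b: ⊤, c: ⊤, d: ⊤, e: ⊤, f: ⊤}
Applying B4's transfer function to that IN value gives OUT[B4] (row B4 above).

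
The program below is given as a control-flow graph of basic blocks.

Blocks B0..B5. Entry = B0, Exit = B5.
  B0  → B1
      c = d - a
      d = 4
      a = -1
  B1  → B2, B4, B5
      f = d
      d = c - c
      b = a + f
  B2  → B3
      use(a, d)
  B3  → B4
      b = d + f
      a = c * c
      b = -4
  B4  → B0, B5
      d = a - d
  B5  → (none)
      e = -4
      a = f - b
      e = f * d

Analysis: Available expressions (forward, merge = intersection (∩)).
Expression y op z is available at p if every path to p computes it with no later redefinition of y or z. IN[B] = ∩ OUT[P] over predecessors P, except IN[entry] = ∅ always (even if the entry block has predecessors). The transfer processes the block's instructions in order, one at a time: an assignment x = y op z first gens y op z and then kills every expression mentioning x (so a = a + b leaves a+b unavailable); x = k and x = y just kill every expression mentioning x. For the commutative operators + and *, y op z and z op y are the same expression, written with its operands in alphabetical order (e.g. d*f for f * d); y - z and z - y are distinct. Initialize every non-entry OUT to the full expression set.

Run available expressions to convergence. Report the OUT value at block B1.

Answer: {a+f, c-c}

Derivation:
Fixpoint table:
  B0:   IN={}   OUT={}
  B1:   IN={}   OUT={a+f, c-c}
  B2:   IN={a+f, c-c}   OUT={a+f, c-c}
  B3:   IN={a+f, c-c}   OUT={c*c, c-c, d+f}
  B4:   IN={c-c}   OUT={c-c}
  B5:   IN={c-c}   OUT={c-c, d*f, f-b}

Merge at B1: IN[B1] = OUT[B0] = {}
Applying B1's transfer function to that IN value gives OUT[B1] (row B1 above).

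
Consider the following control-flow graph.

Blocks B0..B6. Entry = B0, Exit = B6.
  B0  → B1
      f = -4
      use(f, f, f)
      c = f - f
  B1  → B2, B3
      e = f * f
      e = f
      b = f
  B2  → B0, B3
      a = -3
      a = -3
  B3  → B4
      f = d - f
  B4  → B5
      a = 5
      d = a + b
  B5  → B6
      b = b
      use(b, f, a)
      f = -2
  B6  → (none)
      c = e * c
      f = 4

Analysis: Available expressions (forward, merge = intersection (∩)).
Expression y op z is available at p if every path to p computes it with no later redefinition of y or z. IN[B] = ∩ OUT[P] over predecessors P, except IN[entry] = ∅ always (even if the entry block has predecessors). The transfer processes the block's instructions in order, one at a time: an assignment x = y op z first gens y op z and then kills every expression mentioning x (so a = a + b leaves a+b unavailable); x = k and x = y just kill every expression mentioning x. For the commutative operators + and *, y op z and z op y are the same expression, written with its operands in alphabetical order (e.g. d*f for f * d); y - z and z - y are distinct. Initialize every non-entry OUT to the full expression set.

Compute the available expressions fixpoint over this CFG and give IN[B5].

Per-block solution:
  B0: | IN={} | OUT={f-f}
  B1: | IN={f-f} | OUT={f*f, f-f}
  B2: | IN={f*f, f-f} | OUT={f*f, f-f}
  B3: | IN={f*f, f-f} | OUT={}
  B4: | IN={} | OUT={a+b}
  B5: | IN={a+b} | OUT={}
  B6: | IN={} | OUT={}

Merge at B5: IN[B5] = OUT[B4] = {a+b}

Answer: {a+b}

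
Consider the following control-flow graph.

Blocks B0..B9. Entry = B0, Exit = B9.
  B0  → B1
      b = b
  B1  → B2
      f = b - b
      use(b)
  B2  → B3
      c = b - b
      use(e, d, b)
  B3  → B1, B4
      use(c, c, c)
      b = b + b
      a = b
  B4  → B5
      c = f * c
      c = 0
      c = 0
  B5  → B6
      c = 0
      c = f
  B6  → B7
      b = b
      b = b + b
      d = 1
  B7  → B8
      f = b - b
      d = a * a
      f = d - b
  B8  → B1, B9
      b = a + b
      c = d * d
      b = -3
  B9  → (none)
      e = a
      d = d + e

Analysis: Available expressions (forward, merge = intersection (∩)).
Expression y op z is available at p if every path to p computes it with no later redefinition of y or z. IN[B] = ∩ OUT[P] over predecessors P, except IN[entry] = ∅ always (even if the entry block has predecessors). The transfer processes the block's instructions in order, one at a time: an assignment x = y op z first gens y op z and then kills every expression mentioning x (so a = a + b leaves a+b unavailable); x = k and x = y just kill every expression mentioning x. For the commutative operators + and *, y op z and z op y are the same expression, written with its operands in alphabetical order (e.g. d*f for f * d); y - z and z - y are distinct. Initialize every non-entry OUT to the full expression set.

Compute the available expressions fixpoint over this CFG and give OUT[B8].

Converged values:
  B0:  IN={}  OUT={}
  B1:  IN={}  OUT={b-b}
  B2:  IN={b-b}  OUT={b-b}
  B3:  IN={b-b}  OUT={}
  B4:  IN={}  OUT={}
  B5:  IN={}  OUT={}
  B6:  IN={}  OUT={}
  B7:  IN={}  OUT={a*a, b-b, d-b}
  B8:  IN={a*a, b-b, d-b}  OUT={a*a, d*d}
  B9:  IN={a*a, d*d}  OUT={a*a}

Merge at B8: IN[B8] = OUT[B7] = {a*a, b-b, d-b}
Applying B8's transfer function to that IN value gives OUT[B8] (row B8 above).

Answer: {a*a, d*d}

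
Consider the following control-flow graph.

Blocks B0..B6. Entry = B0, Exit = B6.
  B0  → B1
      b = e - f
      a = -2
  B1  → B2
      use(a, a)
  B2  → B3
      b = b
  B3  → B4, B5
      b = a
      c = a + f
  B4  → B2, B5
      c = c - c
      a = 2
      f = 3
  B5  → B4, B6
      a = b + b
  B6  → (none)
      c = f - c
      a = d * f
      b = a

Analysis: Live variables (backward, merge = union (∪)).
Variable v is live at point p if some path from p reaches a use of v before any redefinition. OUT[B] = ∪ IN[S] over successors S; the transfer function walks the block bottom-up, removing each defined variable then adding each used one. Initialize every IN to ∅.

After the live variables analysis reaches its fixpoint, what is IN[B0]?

Answer: {d, e, f}

Derivation:
Fixpoint table:
  B0:   IN={d, e, f}   OUT={a, b, d, f}
  B1:   IN={a, b, d, f}   OUT={a, b, d, f}
  B2:   IN={a, b, d, f}   OUT={a, d, f}
  B3:   IN={a, d, f}   OUT={b, c, d, f}
  B4:   IN={b, c, d}   OUT={a, b, c, d, f}
  B5:   IN={b, c, d, f}   OUT={b, c, d, f}
  B6:   IN={c, d, f}   OUT={}

Merge at B0: OUT[B0] = IN[B1] = {a, b, d, f}
Applying B0's transfer function to that OUT value gives IN[B0] (row B0 above).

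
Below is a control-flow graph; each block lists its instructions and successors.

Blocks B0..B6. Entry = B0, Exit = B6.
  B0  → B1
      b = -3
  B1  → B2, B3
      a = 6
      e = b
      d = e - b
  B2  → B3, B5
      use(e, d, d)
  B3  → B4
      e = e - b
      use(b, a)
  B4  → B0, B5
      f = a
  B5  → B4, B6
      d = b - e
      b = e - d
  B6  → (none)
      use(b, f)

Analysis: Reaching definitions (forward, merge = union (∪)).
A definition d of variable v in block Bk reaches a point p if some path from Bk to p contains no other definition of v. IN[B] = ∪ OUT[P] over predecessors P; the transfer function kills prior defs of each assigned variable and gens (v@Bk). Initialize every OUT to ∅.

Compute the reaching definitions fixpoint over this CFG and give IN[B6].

Per-block solution:
  B0:   IN={a@B1, b@B0, b@B5, d@B1, d@B5, e@B1, e@B3, f@B4}   OUT={a@B1, b@B0, d@B1, d@B5, e@B1, e@B3, f@B4}
  B1:   IN={a@B1, b@B0, d@B1, d@B5, e@B1, e@B3, f@B4}   OUT={a@B1, b@B0, d@B1, e@B1, f@B4}
  B2:   IN={a@B1, b@B0, d@B1, e@B1, f@B4}   OUT={a@B1, b@B0, d@B1, e@B1, f@B4}
  B3:   IN={a@B1, b@B0, d@B1, e@B1, f@B4}   OUT={a@B1, b@B0, d@B1, e@B3, f@B4}
  B4:   IN={a@B1, b@B0, b@B5, d@B1, d@B5, e@B1, e@B3, f@B4}   OUT={a@B1, b@B0, b@B5, d@B1, d@B5, e@B1, e@B3, f@B4}
  B5:   IN={a@B1, b@B0, b@B5, d@B1, d@B5, e@B1, e@B3, f@B4}   OUT={a@B1, b@B5, d@B5, e@B1, e@B3, f@B4}
  B6:   IN={a@B1, b@B5, d@B5, e@B1, e@B3, f@B4}   OUT={a@B1, b@B5, d@B5, e@B1, e@B3, f@B4}

Merge at B6: IN[B6] = OUT[B5] = {a@B1, b@B5, d@B5, e@B1, e@B3, f@B4}

Answer: {a@B1, b@B5, d@B5, e@B1, e@B3, f@B4}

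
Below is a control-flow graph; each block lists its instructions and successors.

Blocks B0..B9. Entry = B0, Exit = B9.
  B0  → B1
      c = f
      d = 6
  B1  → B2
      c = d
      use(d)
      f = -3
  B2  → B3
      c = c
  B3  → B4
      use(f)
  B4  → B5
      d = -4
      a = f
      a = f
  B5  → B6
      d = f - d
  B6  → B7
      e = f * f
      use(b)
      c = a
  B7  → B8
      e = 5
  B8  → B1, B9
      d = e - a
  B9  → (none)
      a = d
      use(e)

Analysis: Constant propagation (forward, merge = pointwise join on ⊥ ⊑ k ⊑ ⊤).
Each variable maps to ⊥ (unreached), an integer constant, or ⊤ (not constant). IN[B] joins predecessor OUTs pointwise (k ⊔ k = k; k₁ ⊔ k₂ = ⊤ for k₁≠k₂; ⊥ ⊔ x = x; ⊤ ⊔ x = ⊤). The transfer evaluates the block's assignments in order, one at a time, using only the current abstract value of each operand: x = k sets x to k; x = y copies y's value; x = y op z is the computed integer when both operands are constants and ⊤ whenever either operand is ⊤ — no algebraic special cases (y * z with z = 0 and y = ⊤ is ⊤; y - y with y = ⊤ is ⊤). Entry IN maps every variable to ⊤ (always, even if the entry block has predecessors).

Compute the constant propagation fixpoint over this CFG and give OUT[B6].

Answer: {a: -3, b: ⊤, c: -3, d: 1, e: 9, f: -3}

Trace:
Fixpoint table:
  B0: | IN=(all ⊤) | OUT={d:6; rest ⊤}
  B1: | IN=(all ⊤) | OUT={f:-3; rest ⊤}
  B2: | IN={f:-3; rest ⊤} | OUT={f:-3; rest ⊤}
  B3: | IN={f:-3; rest ⊤} | OUT={f:-3; rest ⊤}
  B4: | IN={f:-3; rest ⊤} | OUT={a:-3, d:-4, f:-3; rest ⊤}
  B5: | IN={a:-3, d:-4, f:-3; rest ⊤} | OUT={a:-3, d:1, f:-3; rest ⊤}
  B6: | IN={a:-3, d:1, f:-3; rest ⊤} | OUT={a:-3, c:-3, d:1, e:9, f:-3; rest ⊤}
  B7: | IN={a:-3, c:-3, d:1, e:9, f:-3; rest ⊤} | OUT={a:-3, c:-3, d:1, e:5, f:-3; rest ⊤}
  B8: | IN={a:-3, c:-3, d:1, e:5, f:-3; rest ⊤} | OUT={a:-3, c:-3, d:8, e:5, f:-3; rest ⊤}
  B9: | IN={a:-3, c:-3, d:8, e:5, f:-3; rest ⊤} | OUT={a:8, c:-3, d:8, e:5, f:-3; rest ⊤}

Merge at B6: IN[B6] = OUT[B5] = {a: -3, b: ⊤, c: ⊤, d: 1, e: ⊤, f: -3}
Applying B6's transfer function to that IN value gives OUT[B6] (row B6 above).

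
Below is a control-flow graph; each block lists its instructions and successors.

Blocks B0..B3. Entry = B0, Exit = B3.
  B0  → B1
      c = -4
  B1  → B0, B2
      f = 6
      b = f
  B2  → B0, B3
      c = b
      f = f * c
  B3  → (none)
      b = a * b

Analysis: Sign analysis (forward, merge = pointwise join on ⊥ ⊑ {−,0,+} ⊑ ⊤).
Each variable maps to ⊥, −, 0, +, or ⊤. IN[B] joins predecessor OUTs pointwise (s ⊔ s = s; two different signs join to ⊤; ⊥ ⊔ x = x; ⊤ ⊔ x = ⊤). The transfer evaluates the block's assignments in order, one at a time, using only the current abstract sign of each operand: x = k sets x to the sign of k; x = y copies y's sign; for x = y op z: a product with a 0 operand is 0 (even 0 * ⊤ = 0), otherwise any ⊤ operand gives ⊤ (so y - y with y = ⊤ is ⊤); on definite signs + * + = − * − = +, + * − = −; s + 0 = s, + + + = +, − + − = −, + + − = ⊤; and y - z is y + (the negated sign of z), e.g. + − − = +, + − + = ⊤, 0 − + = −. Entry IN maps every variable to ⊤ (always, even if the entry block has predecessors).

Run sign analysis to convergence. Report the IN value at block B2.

Per-block solution:
  B0: | IN=(all ⊤) | OUT={c:-; rest ⊤}
  B1: | IN={c:-; rest ⊤} | OUT={b:+, c:-, f:+; rest ⊤}
  B2: | IN={b:+, c:-, f:+; rest ⊤} | OUT={b:+, c:+, f:+; rest ⊤}
  B3: | IN={b:+, c:+, f:+; rest ⊤} | OUT={c:+, f:+; rest ⊤}

Merge at B2: IN[B2] = OUT[B1] = {a: ⊤, b: +, c: -, d: ⊤, e: ⊤, f: +}

Answer: {a: ⊤, b: +, c: -, d: ⊤, e: ⊤, f: +}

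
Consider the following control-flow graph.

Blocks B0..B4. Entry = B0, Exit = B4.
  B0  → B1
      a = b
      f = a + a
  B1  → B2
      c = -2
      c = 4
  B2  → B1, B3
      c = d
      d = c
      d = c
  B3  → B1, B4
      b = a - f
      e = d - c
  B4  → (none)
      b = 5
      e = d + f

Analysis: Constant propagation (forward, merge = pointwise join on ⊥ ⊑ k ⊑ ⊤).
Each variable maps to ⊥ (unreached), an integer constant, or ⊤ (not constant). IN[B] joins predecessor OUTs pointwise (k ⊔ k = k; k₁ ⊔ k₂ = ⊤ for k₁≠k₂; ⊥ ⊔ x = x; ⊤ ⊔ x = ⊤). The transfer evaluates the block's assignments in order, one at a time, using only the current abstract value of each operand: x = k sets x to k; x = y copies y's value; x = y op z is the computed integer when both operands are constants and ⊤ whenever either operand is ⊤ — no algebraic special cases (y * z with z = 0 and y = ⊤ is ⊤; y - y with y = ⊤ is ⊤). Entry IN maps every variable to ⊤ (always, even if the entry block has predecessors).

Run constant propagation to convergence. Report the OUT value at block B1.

Per-block solution:
  B0:  IN=(all ⊤)  OUT=(all ⊤)
  B1:  IN=(all ⊤)  OUT={c:4; rest ⊤}
  B2:  IN={c:4; rest ⊤}  OUT=(all ⊤)
  B3:  IN=(all ⊤)  OUT=(all ⊤)
  B4:  IN=(all ⊤)  OUT={b:5; rest ⊤}

Merge at B1: IN[B1] = OUT[B0] ⊔ OUT[B2] ⊔ OUT[B3] = {a: ⊤, b: ⊤, c: ⊤, d: ⊤, e: ⊤, f: ⊤}
Applying B1's transfer function to that IN value gives OUT[B1] (row B1 above).

Answer: {a: ⊤, b: ⊤, c: 4, d: ⊤, e: ⊤, f: ⊤}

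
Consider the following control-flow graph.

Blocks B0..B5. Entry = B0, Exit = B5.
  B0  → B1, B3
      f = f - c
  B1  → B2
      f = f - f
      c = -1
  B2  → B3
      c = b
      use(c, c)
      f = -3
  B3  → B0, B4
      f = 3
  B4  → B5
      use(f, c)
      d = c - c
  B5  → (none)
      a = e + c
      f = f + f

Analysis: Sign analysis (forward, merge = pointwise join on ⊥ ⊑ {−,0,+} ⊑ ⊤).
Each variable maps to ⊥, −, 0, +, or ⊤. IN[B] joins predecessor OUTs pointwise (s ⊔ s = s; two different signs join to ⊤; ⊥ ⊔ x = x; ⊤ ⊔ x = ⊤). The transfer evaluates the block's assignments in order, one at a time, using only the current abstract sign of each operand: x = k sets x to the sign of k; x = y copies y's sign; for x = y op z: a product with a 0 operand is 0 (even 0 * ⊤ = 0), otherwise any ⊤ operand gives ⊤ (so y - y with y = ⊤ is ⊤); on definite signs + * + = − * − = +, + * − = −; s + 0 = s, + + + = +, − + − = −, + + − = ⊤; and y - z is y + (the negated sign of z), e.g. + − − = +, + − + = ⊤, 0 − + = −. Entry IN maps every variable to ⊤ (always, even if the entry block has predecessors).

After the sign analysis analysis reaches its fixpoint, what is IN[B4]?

Answer: {a: ⊤, b: ⊤, c: ⊤, d: ⊤, e: ⊤, f: +}

Working:
Fixpoint table:
  B0:  IN=(all ⊤)  OUT=(all ⊤)
  B1:  IN=(all ⊤)  OUT={c:-; rest ⊤}
  B2:  IN={c:-; rest ⊤}  OUT={f:-; rest ⊤}
  B3:  IN=(all ⊤)  OUT={f:+; rest ⊤}
  B4:  IN={f:+; rest ⊤}  OUT={f:+; rest ⊤}
  B5:  IN={f:+; rest ⊤}  OUT={f:+; rest ⊤}

Merge at B4: IN[B4] = OUT[B3] = {a: ⊤, b: ⊤, c: ⊤, d: ⊤, e: ⊤, f: +}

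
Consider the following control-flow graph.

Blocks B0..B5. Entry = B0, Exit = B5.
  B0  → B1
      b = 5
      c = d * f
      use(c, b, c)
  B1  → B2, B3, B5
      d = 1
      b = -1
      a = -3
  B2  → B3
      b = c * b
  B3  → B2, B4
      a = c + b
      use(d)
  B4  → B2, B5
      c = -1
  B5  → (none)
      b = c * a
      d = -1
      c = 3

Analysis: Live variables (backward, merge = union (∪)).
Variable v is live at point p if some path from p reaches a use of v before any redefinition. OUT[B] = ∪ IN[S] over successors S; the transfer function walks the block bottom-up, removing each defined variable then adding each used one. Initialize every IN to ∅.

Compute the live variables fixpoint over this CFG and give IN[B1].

Per-block solution:
  B0:   IN={d, f}   OUT={c}
  B1:   IN={c}   OUT={a, b, c, d}
  B2:   IN={b, c, d}   OUT={b, c, d}
  B3:   IN={b, c, d}   OUT={a, b, c, d}
  B4:   IN={a, b, d}   OUT={a, b, c, d}
  B5:   IN={a, c}   OUT={}

Merge at B1: OUT[B1] = IN[B2] ⊔ IN[B3] ⊔ IN[B5] = {a, b, c, d}
Applying B1's transfer function to that OUT value gives IN[B1] (row B1 above).

Answer: {c}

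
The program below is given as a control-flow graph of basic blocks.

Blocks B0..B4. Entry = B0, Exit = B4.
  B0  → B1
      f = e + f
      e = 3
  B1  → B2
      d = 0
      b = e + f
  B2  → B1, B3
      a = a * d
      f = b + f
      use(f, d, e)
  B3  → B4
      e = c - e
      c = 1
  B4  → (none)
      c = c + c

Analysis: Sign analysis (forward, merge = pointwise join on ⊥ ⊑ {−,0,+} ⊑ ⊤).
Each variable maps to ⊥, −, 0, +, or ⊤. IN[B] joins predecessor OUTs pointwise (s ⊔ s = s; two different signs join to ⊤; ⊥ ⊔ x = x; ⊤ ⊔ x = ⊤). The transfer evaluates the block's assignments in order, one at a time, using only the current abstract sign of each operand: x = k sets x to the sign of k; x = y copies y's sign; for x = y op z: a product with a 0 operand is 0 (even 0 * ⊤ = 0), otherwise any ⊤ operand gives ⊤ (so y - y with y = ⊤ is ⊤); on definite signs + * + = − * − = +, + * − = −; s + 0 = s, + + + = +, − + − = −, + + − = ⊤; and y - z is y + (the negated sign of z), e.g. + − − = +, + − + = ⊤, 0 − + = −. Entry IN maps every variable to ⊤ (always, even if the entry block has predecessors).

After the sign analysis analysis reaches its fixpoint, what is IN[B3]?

Fixpoint table:
  B0: | IN=(all ⊤) | OUT={e:+; rest ⊤}
  B1: | IN={e:+; rest ⊤} | OUT={d:0, e:+; rest ⊤}
  B2: | IN={d:0, e:+; rest ⊤} | OUT={a:0, d:0, e:+; rest ⊤}
  B3: | IN={a:0, d:0, e:+; rest ⊤} | OUT={a:0, c:+, d:0; rest ⊤}
  B4: | IN={a:0, c:+, d:0; rest ⊤} | OUT={a:0, c:+, d:0; rest ⊤}

Merge at B3: IN[B3] = OUT[B2] = {a: 0, b: ⊤, c: ⊤, d: 0, e: +, f: ⊤}

Answer: {a: 0, b: ⊤, c: ⊤, d: 0, e: +, f: ⊤}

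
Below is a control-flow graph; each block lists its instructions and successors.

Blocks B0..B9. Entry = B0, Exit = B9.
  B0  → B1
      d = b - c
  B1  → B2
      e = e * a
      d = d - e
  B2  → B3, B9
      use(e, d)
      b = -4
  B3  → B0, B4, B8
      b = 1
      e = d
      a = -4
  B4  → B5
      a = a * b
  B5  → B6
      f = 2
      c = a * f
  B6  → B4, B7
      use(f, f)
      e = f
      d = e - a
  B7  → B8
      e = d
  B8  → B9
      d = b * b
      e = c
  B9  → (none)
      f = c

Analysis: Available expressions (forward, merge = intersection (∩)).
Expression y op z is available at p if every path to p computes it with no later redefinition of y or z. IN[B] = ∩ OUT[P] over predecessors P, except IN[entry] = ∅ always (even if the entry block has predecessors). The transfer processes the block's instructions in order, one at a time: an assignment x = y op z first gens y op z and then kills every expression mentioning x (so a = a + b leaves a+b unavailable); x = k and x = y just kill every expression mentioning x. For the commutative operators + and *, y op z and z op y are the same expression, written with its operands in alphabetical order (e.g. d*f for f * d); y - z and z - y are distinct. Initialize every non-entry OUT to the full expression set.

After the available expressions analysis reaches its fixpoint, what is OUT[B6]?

Per-block solution:
  B0:   IN={}   OUT={b-c}
  B1:   IN={b-c}   OUT={b-c}
  B2:   IN={b-c}   OUT={}
  B3:   IN={}   OUT={}
  B4:   IN={}   OUT={}
  B5:   IN={}   OUT={a*f}
  B6:   IN={a*f}   OUT={a*f, e-a}
  B7:   IN={a*f, e-a}   OUT={a*f}
  B8:   IN={}   OUT={b*b}
  B9:   IN={}   OUT={}

Merge at B6: IN[B6] = OUT[B5] = {a*f}
Applying B6's transfer function to that IN value gives OUT[B6] (row B6 above).

Answer: {a*f, e-a}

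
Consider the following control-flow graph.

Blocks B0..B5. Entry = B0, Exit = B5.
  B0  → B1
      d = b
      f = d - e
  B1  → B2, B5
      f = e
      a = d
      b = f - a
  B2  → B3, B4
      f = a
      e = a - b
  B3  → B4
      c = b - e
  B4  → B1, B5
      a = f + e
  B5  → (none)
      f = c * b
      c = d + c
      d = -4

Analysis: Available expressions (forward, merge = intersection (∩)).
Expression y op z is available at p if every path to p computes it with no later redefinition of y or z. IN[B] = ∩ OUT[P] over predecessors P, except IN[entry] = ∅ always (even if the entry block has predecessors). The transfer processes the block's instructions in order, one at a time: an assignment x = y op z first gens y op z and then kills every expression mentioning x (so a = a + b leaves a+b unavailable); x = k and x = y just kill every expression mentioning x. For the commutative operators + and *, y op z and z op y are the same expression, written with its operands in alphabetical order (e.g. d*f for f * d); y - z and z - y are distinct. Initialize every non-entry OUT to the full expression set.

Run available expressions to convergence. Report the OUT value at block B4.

Converged values:
  B0:  IN={}  OUT={d-e}
  B1:  IN={}  OUT={f-a}
  B2:  IN={f-a}  OUT={a-b}
  B3:  IN={a-b}  OUT={a-b, b-e}
  B4:  IN={a-b}  OUT={e+f}
  B5:  IN={}  OUT={}

Merge at B4: IN[B4] = OUT[B2] ∩ OUT[B3] = {a-b}
Applying B4's transfer function to that IN value gives OUT[B4] (row B4 above).

Answer: {e+f}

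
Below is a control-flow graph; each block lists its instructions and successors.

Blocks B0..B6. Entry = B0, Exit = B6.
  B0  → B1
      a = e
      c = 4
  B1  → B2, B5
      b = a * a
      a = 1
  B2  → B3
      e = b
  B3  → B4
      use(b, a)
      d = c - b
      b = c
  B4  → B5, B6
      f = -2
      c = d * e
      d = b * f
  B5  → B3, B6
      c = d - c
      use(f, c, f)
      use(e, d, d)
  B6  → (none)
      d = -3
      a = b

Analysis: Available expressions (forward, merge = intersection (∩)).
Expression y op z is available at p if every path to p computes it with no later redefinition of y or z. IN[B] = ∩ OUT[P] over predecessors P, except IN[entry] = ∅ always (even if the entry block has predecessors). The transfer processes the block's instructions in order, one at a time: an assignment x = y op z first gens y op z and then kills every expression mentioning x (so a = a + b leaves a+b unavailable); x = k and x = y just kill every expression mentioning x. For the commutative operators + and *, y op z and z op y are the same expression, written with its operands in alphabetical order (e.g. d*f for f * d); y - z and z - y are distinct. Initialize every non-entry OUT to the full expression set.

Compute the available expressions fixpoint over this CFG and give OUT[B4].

Per-block solution:
  B0:  IN={}  OUT={}
  B1:  IN={}  OUT={}
  B2:  IN={}  OUT={}
  B3:  IN={}  OUT={}
  B4:  IN={}  OUT={b*f}
  B5:  IN={}  OUT={}
  B6:  IN={}  OUT={}

Merge at B4: IN[B4] = OUT[B3] = {}
Applying B4's transfer function to that IN value gives OUT[B4] (row B4 above).

Answer: {b*f}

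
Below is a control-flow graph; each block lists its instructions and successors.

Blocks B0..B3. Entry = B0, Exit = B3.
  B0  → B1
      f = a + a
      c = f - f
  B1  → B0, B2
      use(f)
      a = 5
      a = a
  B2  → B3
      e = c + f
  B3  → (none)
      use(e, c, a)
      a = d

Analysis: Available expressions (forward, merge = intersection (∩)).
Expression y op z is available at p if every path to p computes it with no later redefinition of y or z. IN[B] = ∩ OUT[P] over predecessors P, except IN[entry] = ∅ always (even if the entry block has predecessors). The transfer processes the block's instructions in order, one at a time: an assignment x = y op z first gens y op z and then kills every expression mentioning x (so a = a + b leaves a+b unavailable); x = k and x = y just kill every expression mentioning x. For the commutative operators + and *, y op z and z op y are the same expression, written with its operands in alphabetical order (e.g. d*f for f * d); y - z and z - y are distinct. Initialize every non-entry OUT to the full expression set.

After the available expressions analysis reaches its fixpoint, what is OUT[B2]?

Fixpoint table:
  B0: | IN={} | OUT={a+a, f-f}
  B1: | IN={a+a, f-f} | OUT={f-f}
  B2: | IN={f-f} | OUT={c+f, f-f}
  B3: | IN={c+f, f-f} | OUT={c+f, f-f}

Merge at B2: IN[B2] = OUT[B1] = {f-f}
Applying B2's transfer function to that IN value gives OUT[B2] (row B2 above).

Answer: {c+f, f-f}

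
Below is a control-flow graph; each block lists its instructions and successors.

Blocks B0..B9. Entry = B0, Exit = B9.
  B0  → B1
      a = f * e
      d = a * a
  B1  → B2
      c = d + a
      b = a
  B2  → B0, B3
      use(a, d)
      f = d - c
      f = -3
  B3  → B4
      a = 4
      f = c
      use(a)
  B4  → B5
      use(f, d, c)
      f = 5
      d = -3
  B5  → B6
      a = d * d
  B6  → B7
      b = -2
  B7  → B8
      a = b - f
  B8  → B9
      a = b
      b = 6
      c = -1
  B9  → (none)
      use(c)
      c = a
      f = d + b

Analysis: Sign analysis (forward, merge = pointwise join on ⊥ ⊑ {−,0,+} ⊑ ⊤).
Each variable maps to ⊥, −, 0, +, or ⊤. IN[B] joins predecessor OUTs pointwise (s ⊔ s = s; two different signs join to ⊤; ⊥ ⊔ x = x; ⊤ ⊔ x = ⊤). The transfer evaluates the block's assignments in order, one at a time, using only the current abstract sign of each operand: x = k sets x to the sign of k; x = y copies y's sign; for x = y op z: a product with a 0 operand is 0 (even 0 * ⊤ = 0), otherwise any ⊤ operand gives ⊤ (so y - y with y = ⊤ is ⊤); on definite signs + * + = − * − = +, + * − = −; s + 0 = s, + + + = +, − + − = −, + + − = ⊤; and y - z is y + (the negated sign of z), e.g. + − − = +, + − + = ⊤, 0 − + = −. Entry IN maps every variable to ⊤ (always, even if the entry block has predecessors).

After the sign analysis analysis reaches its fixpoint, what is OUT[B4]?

Answer: {a: +, b: ⊤, c: ⊤, d: -, e: ⊤, f: +}

Derivation:
Converged values:
  B0:  IN=(all ⊤)  OUT=(all ⊤)
  B1:  IN=(all ⊤)  OUT=(all ⊤)
  B2:  IN=(all ⊤)  OUT={f:-; rest ⊤}
  B3:  IN={f:-; rest ⊤}  OUT={a:+; rest ⊤}
  B4:  IN={a:+; rest ⊤}  OUT={a:+, d:-, f:+; rest ⊤}
  B5:  IN={a:+, d:-, f:+; rest ⊤}  OUT={a:+, d:-, f:+; rest ⊤}
  B6:  IN={a:+, d:-, f:+; rest ⊤}  OUT={a:+, b:-, d:-, f:+; rest ⊤}
  B7:  IN={a:+, b:-, d:-, f:+; rest ⊤}  OUT={a:-, b:-, d:-, f:+; rest ⊤}
  B8:  IN={a:-, b:-, d:-, f:+; rest ⊤}  OUT={a:-, b:+, c:-, d:-, f:+; rest ⊤}
  B9:  IN={a:-, b:+, c:-, d:-, f:+; rest ⊤}  OUT={a:-, b:+, c:-, d:-; rest ⊤}

Merge at B4: IN[B4] = OUT[B3] = {a: +, b: ⊤, c: ⊤, d: ⊤, e: ⊤, f: ⊤}
Applying B4's transfer function to that IN value gives OUT[B4] (row B4 above).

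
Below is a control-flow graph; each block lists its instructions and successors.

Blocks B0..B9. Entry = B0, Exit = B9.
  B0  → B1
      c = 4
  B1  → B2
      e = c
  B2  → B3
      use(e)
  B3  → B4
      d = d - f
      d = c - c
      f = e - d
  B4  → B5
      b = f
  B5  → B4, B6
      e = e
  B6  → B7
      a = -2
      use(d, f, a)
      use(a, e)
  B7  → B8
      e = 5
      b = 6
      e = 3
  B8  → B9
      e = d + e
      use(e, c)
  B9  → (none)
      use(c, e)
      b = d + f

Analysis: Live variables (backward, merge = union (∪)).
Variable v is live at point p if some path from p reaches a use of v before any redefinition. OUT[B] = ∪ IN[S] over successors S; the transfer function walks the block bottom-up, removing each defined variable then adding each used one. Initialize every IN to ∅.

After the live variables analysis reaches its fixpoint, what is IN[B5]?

Fixpoint table:
  B0: | IN={d, f} | OUT={c, d, f}
  B1: | IN={c, d, f} | OUT={c, d, e, f}
  B2: | IN={c, d, e, f} | OUT={c, d, e, f}
  B3: | IN={c, d, e, f} | OUT={c, d, e, f}
  B4: | IN={c, d, e, f} | OUT={c, d, e, f}
  B5: | IN={c, d, e, f} | OUT={c, d, e, f}
  B6: | IN={c, d, e, f} | OUT={c, d, f}
  B7: | IN={c, d, f} | OUT={c, d, e, f}
  B8: | IN={c, d, e, f} | OUT={c, d, e, f}
  B9: | IN={c, d, e, f} | OUT={}

Merge at B5: OUT[B5] = IN[B4] ⊔ IN[B6] = {c, d, e, f}
Applying B5's transfer function to that OUT value gives IN[B5] (row B5 above).

Answer: {c, d, e, f}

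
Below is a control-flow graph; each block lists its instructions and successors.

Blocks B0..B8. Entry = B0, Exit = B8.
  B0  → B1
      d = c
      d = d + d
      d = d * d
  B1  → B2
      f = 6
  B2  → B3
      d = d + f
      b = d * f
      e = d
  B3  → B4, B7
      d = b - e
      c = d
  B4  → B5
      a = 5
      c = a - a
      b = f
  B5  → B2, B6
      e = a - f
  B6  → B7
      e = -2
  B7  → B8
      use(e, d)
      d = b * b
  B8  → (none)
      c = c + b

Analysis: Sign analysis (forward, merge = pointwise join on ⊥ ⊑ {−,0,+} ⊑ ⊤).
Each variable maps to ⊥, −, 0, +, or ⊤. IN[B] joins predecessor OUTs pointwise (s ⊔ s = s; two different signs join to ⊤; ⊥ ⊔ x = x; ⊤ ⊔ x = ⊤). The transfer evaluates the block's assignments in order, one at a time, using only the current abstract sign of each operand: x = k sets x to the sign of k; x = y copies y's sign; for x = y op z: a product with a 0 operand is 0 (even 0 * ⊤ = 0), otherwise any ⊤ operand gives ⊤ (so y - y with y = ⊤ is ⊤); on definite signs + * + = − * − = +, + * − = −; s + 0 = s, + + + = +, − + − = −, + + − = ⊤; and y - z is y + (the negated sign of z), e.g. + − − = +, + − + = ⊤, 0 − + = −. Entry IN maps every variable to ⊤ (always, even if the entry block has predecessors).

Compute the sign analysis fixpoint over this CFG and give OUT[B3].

Per-block solution:
  B0:   IN=(all ⊤)   OUT=(all ⊤)
  B1:   IN=(all ⊤)   OUT={f:+; rest ⊤}
  B2:   IN={f:+; rest ⊤}   OUT={f:+; rest ⊤}
  B3:   IN={f:+; rest ⊤}   OUT={f:+; rest ⊤}
  B4:   IN={f:+; rest ⊤}   OUT={a:+, b:+, f:+; rest ⊤}
  B5:   IN={a:+, b:+, f:+; rest ⊤}   OUT={a:+, b:+, f:+; rest ⊤}
  B6:   IN={a:+, b:+, f:+; rest ⊤}   OUT={a:+, b:+, e:-, f:+; rest ⊤}
  B7:   IN={f:+; rest ⊤}   OUT={f:+; rest ⊤}
  B8:   IN={f:+; rest ⊤}   OUT={f:+; rest ⊤}

Merge at B3: IN[B3] = OUT[B2] = {a: ⊤, b: ⊤, c: ⊤, d: ⊤, e: ⊤, f: +}
Applying B3's transfer function to that IN value gives OUT[B3] (row B3 above).

Answer: {a: ⊤, b: ⊤, c: ⊤, d: ⊤, e: ⊤, f: +}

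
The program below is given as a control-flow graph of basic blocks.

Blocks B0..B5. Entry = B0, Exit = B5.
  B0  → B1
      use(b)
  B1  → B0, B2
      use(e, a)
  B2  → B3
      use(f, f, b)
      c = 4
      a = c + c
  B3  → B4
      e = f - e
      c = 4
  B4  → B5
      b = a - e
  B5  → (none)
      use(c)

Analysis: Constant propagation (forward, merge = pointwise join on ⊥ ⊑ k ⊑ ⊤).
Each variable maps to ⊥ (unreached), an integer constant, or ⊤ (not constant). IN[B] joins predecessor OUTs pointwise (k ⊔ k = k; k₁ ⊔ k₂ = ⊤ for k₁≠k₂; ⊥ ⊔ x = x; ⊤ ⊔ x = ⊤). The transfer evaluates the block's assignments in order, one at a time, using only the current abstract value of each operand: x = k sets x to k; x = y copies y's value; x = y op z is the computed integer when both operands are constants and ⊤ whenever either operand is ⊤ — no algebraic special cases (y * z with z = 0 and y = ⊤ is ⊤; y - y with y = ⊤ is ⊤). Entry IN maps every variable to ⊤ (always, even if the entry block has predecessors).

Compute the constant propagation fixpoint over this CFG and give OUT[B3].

Per-block solution:
  B0:   IN=(all ⊤)   OUT=(all ⊤)
  B1:   IN=(all ⊤)   OUT=(all ⊤)
  B2:   IN=(all ⊤)   OUT={a:8, c:4; rest ⊤}
  B3:   IN={a:8, c:4; rest ⊤}   OUT={a:8, c:4; rest ⊤}
  B4:   IN={a:8, c:4; rest ⊤}   OUT={a:8, c:4; rest ⊤}
  B5:   IN={a:8, c:4; rest ⊤}   OUT={a:8, c:4; rest ⊤}

Merge at B3: IN[B3] = OUT[B2] = {a: 8, b: ⊤, c: 4, d: ⊤, e: ⊤, f: ⊤}
Applying B3's transfer function to that IN value gives OUT[B3] (row B3 above).

Answer: {a: 8, b: ⊤, c: 4, d: ⊤, e: ⊤, f: ⊤}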